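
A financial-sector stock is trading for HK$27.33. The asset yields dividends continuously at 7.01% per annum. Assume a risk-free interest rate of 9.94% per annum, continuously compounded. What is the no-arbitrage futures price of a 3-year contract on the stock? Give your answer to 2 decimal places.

HK$29.84

F = S·e^((r − q)T) = 27.33 · e^((0.0994 − 0.0701) × 3)
= 27.33 · e^0.087900 = 27.33 × 1.091879
F = HK$29.84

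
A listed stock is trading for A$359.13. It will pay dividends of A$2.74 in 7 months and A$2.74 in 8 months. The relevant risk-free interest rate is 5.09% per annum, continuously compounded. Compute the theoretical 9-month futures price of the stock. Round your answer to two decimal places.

A$367.59

PV(dividends) I = 2.74·e^(−0.0509·7/12) + 2.74·e^(−0.0509·8/12)
I = 2.6598 + 2.6486 = 5.3084
F = (S − I)·e^(rT) = (359.13 − 5.3084) · e^(0.0509·9/12)
= 353.8216 · e^0.038175 = 353.8216 × 1.038913 = A$367.59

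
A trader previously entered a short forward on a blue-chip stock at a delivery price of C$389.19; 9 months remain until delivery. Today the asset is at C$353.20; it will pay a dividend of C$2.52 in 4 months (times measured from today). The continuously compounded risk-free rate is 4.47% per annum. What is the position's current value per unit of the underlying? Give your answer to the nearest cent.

C$25.64

PV(remaining dividends) I = 2.52·e^(−0.0447·4/12) = 2.4827
Current forward F = (S − I)·e^(rT) = (353.20 − 2.4827)·e^(0.0447·9/12) = 350.7173 × 1.034093 = 362.6743
Value (long) = (F − K)·e^(−rT) = (362.6743 − 389.19) × 0.967031 = -25.6415
Short position value = −(long value) = C$25.64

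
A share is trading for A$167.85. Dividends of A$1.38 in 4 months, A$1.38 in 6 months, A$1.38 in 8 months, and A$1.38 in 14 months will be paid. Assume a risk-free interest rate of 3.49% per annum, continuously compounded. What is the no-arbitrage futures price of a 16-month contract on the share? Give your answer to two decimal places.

A$170.19

PV(dividends) I = 1.38·e^(−0.0349·4/12) + 1.38·e^(−0.0349·6/12) + 1.38·e^(−0.0349·8/12) + 1.38·e^(−0.0349·14/12)
I = 1.3640 + 1.3561 + 1.3483 + 1.3249 = 5.3933
F = (S − I)·e^(rT) = (167.85 − 5.3933) · e^(0.0349·16/12)
= 162.4567 · e^0.046533 = 162.4567 × 1.047633 = A$170.19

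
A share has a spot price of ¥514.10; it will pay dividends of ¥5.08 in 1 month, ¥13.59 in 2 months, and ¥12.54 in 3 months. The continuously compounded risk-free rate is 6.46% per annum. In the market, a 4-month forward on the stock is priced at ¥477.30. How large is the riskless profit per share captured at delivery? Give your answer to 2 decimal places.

PV(dividends) I = 5.08·e^(−0.0646·1/12) + 13.59·e^(−0.0646·2/12) + 12.54·e^(−0.0646·3/12) = 30.8363
Fair forward F* = (S − I)·e^(rT) = (514.10 − 30.8363)·e^0.021533 = 483.2637 × 1.021767 = 493.7829
Market ¥477.30 < fair 493.7829: forward underpriced → reverse cash-and-carry (short the stock, invest proceeds at r, pay the dividends, go long the forward).
Profit at T = |F_mkt − F*| = |477.30 − 493.7829| = ¥16.48 per share

¥16.48 per share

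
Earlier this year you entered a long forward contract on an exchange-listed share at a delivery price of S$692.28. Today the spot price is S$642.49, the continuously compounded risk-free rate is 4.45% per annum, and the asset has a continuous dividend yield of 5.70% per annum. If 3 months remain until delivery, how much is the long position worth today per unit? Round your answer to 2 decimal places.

Current fair forward for the remaining 3 months: F = S·e^((r − q)·T), (r − q) = 0.0445 − 0.0570 = -0.0125
F = 642.49 · e^(-0.0125 × 3/12) = 642.49 × 0.996880 = 640.4854
Value of long forward = (F − K)·e^(−rT) = (640.4854 − 692.28) · e^(−0.0445·3/12)
= -51.7946 × 0.988937 = -51.22

-S$51.22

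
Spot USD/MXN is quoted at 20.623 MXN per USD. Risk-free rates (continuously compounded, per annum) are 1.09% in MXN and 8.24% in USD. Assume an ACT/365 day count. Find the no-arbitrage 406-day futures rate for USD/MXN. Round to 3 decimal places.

F = S·e^((r_MXN − r_USD)T) = 20.623 · e^((0.0109 − 0.0824) × 406/365)
= 20.623 · e^-0.079532 = 20.623 × 0.923548
F = 19.046 MXN per USD

19.046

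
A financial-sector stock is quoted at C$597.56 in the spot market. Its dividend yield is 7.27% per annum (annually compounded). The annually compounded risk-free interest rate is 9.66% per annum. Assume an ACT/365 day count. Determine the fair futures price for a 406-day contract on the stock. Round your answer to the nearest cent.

F = S · (1+r)^T / (1+q)^T
= 597.56 × 1.108018 / 1.081190 = 597.56 × 1.024813
F = C$612.39

C$612.39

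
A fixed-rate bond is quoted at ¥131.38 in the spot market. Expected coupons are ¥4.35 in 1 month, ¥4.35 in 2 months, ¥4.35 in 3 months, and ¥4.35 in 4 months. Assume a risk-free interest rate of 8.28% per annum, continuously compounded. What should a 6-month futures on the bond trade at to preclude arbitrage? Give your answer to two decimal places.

¥119.11

PV(coupons) I = 4.35·e^(−0.0828·1/12) + 4.35·e^(−0.0828·2/12) + 4.35·e^(−0.0828·3/12) + 4.35·e^(−0.0828·4/12)
I = 4.3201 + 4.2904 + 4.2609 + 4.2316 = 17.1030
F = (S − I)·e^(rT) = (131.38 − 17.1030) · e^(0.0828·6/12)
= 114.2770 · e^0.041400 = 114.2770 × 1.042269 = ¥119.11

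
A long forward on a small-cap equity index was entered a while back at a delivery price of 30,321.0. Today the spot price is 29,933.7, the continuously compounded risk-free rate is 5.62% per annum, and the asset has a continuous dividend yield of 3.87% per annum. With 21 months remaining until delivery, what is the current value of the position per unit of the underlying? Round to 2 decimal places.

Current fair forward for the remaining 21 months: F = S·e^((r − q)·T), (r − q) = 0.0562 − 0.0387 = 0.0175
F = 29933.7 · e^(0.0175 × 21/12) = 29933.7 × 1.03109877 = 30864.6013
Value of long forward = (F − K)·e^(−rT) = (30864.6013 − 30321.0) · e^(−0.0562·21/12)
= 543.6013 × 0.90633163 = 492.68

492.68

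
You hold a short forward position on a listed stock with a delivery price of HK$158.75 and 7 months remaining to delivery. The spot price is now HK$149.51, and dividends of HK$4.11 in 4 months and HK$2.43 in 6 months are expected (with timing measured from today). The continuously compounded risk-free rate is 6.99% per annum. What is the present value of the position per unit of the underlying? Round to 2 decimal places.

PV(remaining dividends) I = 4.11·e^(−0.0699·4/12) + 2.43·e^(−0.0699·6/12) = 6.3619
Current forward F = (S − I)·e^(rT) = (149.51 − 6.3619)·e^(0.0699·7/12) = 143.1481 × 1.041618 = 149.1056
Value (long) = (F − K)·e^(−rT) = (149.1056 − 158.75) × 0.960045 = -9.2591
Short position value = −(long value) = HK$9.26

HK$9.26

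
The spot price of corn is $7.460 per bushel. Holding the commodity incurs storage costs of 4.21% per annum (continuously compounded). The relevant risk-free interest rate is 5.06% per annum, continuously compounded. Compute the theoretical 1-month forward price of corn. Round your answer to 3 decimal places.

Net carry = r + u − y = 0.0506 + 0.0421 − 0.0000 = 0.0927
F = S·e^((r+u−y)T) = 7.460 · e^(0.0927 × 1/12) = 7.460 · e^0.007725
= 7.460 × 1.007755 = $7.518 per bushel

$7.518 per bushel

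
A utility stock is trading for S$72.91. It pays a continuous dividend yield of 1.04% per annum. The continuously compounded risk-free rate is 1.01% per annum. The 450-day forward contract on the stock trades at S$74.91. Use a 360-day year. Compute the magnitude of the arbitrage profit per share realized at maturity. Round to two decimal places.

S$2.03 per share

Fair forward: F* = S·e^(carry·T), with carry = (r − q) = 0.0101 − 0.0104 = -0.0003
F* = 72.91 · e^(-0.0003 × 450/360) = 72.91 · e^-0.000375 = 72.91 × 0.999625 = S$72.8827
Market S$74.91 > fair S$72.8827: forward overpriced → cash-and-carry (buy spot, short the forward).
At maturity, profit = |F_mkt − F*| = |74.91 − 72.8827| = S$2.03 per share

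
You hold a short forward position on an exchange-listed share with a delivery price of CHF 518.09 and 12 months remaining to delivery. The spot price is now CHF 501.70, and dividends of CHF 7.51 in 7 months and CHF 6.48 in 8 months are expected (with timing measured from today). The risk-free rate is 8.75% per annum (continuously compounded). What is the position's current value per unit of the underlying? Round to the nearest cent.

-CHF 13.77

PV(remaining dividends) I = 7.51·e^(−0.0875·7/12) + 6.48·e^(−0.0875·8/12) = 13.2491
Current forward F = (S − I)·e^(rT) = (501.70 − 13.2491)·e^(0.0875·12/12) = 488.4509 × 1.091442 = 533.1158
Value (long) = (F − K)·e^(−rT) = (533.1158 − 518.09) × 0.916219 = 13.7669
Short position value = −(long value) = -CHF 13.77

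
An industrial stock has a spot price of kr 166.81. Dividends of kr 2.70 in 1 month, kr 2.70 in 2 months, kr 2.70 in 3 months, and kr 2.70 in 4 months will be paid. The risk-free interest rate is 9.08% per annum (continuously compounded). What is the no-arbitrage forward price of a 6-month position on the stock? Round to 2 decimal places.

PV(dividends) I = 2.70·e^(−0.0908·1/12) + 2.70·e^(−0.0908·2/12) + 2.70·e^(−0.0908·3/12) + 2.70·e^(−0.0908·4/12)
I = 2.6796 + 2.6594 + 2.6394 + 2.6195 = 10.5979
F = (S − I)·e^(rT) = (166.81 − 10.5979) · e^(0.0908·6/12)
= 156.2121 · e^0.045400 = 156.2121 × 1.046446 = kr 163.47

kr 163.47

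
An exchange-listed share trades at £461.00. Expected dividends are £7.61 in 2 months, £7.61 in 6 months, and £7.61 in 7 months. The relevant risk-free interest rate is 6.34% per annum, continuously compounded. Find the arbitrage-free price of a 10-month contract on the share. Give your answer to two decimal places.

PV(dividends) I = 7.61·e^(−0.0634·2/12) + 7.61·e^(−0.0634·6/12) + 7.61·e^(−0.0634·7/12)
I = 7.5300 + 7.3725 + 7.3337 = 22.2362
F = (S − I)·e^(rT) = (461.00 − 22.2362) · e^(0.0634·10/12)
= 438.7638 · e^0.052833 = 438.7638 × 1.054254 = £462.57

£462.57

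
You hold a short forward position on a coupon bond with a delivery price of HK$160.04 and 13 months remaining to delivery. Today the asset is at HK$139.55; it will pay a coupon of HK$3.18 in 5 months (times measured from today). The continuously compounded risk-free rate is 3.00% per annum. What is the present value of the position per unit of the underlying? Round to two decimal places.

PV(remaining coupons) I = 3.18·e^(−0.0300·5/12) = 3.1405
Current forward F = (S − I)·e^(rT) = (139.55 − 3.1405)·e^(0.0300·13/12) = 136.4095 × 1.033034 = 140.9157
Value (long) = (F − K)·e^(−rT) = (140.9157 − 160.04) × 0.968022 = -18.5127
Short position value = −(long value) = HK$18.51

HK$18.51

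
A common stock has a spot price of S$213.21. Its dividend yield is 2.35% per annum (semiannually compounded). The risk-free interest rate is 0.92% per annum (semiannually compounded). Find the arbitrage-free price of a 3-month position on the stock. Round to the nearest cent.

S$212.46

F = S · (1+r/2)^(2T) / (1+q/2)^(2T)
= 213.21 × 1.002297 / 1.005858 = 213.21 × 0.996460
F = S$212.46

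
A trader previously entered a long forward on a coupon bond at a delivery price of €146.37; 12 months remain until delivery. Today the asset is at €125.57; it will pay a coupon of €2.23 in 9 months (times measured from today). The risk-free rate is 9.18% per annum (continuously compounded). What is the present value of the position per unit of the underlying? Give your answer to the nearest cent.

PV(remaining coupons) I = 2.23·e^(−0.0918·9/12) = 2.0816
Current forward F = (S − I)·e^(rT) = (125.57 − 2.0816)·e^(0.0918·12/12) = 123.4884 × 1.096146 = 135.3613
Value (long) = (F − K)·e^(−rT) = (135.3613 − 146.37) × 0.912288 = -10.0431
Value = -€10.04

-€10.04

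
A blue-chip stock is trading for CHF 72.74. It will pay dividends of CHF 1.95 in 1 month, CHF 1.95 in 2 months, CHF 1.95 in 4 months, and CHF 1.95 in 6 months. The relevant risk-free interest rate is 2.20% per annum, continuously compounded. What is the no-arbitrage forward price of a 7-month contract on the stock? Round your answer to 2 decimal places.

CHF 65.83

PV(dividends) I = 1.95·e^(−0.0220·1/12) + 1.95·e^(−0.0220·2/12) + 1.95·e^(−0.0220·4/12) + 1.95·e^(−0.0220·6/12)
I = 1.9464 + 1.9429 + 1.9358 + 1.9287 = 7.7538
F = (S − I)·e^(rT) = (72.74 − 7.7538) · e^(0.0220·7/12)
= 64.9862 · e^0.012833 = 64.9862 × 1.012916 = CHF 65.83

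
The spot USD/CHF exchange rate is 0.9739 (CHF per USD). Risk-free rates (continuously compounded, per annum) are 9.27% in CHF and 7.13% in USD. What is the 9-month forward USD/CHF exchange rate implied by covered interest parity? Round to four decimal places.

0.9897

F = S·e^((r_CHF − r_USD)T) = 0.9739 · e^((0.0927 − 0.0713) × 9/12)
= 0.9739 · e^0.016050 = 0.9739 × 1.016179
F = 0.9897 CHF per USD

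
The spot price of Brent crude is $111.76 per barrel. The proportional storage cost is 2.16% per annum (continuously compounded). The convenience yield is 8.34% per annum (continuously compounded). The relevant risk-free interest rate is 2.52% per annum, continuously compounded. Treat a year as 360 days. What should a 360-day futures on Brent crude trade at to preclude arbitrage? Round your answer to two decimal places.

Net carry = r + u − y = 0.0252 + 0.0216 − 0.0834 = -0.0366
F = S·e^((r+u−y)T) = 111.76 · e^(-0.0366 × 360/360) = 111.76 · e^-0.036600
= 111.76 × 0.964062 = $107.74 per barrel

$107.74 per barrel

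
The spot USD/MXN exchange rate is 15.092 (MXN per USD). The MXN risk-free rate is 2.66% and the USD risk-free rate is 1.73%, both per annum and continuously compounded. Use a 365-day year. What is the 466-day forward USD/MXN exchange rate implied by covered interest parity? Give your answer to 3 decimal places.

F = S·e^((r_MXN − r_USD)T) = 15.092 · e^((0.0266 − 0.0173) × 466/365)
= 15.092 · e^0.011873 = 15.092 × 1.011944
F = 15.272 MXN per USD

15.272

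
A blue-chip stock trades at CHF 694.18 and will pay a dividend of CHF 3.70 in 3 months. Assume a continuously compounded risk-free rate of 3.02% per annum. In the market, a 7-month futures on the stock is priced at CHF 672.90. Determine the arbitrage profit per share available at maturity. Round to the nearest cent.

PV(dividends) I = 3.70·e^(−0.0302·3/12) = 3.6722
Fair futures F* = (S − I)·e^(rT) = (694.18 − 3.6722)·e^0.017617 = 690.5078 × 1.017773 = 702.7802
Market CHF 672.90 < fair 702.7802: forward underpriced → reverse cash-and-carry (short the stock, invest proceeds at r, pay the dividends, go long the forward).
Profit at T = |F_mkt − F*| = |672.90 − 702.7802| = CHF 29.88 per share

CHF 29.88 per share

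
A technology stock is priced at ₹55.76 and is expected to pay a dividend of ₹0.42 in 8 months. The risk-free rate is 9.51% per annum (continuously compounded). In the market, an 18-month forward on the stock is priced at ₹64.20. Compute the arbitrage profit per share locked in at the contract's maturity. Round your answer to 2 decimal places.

PV(dividends) I = 0.42·e^(−0.0951·8/12) = 0.3942
Fair forward F* = (S − I)·e^(rT) = (55.76 − 0.3942)·e^0.142650 = 55.3658 × 1.153326 = 63.8548
Market ₹64.20 > fair 63.8548: forward overpriced → cash-and-carry (borrow at r, buy the stock and collect the dividends, short the forward).
Profit at T = |F_mkt − F*| = |64.20 − 63.8548| = ₹0.35 per share

₹0.35 per share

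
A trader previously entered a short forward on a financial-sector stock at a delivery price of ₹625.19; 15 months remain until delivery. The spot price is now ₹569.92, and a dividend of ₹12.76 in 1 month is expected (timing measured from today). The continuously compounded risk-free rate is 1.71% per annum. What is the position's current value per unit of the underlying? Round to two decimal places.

PV(remaining dividends) I = 12.76·e^(−0.0171·1/12) = 12.7418
Current forward F = (S − I)·e^(rT) = (569.92 − 12.7418)·e^(0.0171·15/12) = 557.1782 × 1.021605 = 569.2160
Value (long) = (F − K)·e^(−rT) = (569.2160 − 625.19) × 0.978852 = -54.7903
Short position value = −(long value) = ₹54.79

₹54.79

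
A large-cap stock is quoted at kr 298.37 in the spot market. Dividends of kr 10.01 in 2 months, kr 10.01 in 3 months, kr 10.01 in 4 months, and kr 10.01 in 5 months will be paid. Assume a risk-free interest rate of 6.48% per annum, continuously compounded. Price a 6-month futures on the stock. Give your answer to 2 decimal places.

PV(dividends) I = 10.01·e^(−0.0648·2/12) + 10.01·e^(−0.0648·3/12) + 10.01·e^(−0.0648·4/12) + 10.01·e^(−0.0648·5/12)
I = 9.9025 + 9.8491 + 9.7961 + 9.7433 = 39.2910
F = (S − I)·e^(rT) = (298.37 − 39.2910) · e^(0.0648·6/12)
= 259.0790 · e^0.032400 = 259.0790 × 1.032931 = kr 267.61

kr 267.61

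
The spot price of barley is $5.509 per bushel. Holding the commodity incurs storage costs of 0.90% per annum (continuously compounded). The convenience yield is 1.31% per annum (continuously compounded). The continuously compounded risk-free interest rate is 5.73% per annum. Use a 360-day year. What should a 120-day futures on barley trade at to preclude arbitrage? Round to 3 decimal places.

Net carry = r + u − y = 0.0573 + 0.0090 − 0.0131 = 0.0532
F = S·e^((r+u−y)T) = 5.509 · e^(0.0532 × 120/360) = 5.509 · e^0.017733
= 5.509 × 1.017891 = $5.608 per bushel

$5.608 per bushel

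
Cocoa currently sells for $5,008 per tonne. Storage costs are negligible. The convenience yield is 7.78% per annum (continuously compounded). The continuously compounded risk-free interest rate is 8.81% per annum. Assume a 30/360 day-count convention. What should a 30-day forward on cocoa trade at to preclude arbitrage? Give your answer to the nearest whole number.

$5,012 per tonne

Net carry = r + u − y = 0.0881 + 0.0000 − 0.0778 = 0.0103
F = S·e^((r+u−y)T) = 5008 · e^(0.0103 × 30/360) = 5008 · e^0.000858
= 5008 × 1.000858 = $5,012 per tonne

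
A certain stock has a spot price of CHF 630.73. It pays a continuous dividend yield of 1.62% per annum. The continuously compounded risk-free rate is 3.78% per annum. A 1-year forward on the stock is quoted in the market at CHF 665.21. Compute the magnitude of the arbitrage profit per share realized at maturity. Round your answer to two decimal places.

Fair forward: F* = S·e^(carry·T), with carry = (r − q) = 0.0378 − 0.0162 = 0.0216
F* = 630.73 · e^(0.0216 × 1) = 630.73 · e^0.021600 = 630.73 × 1.021835 = CHF 644.5020
Market CHF 665.21 > fair CHF 644.5020: forward overpriced → cash-and-carry (buy spot, short the forward).
At maturity, profit = |F_mkt − F*| = |665.21 − 644.5020| = CHF 20.71 per share

CHF 20.71 per share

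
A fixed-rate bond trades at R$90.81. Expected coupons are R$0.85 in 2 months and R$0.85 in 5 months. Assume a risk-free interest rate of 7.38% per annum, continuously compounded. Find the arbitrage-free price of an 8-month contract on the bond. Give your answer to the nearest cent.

PV(coupons) I = 0.85·e^(−0.0738·2/12) + 0.85·e^(−0.0738·5/12)
I = 0.8396 + 0.8243 = 1.6639
F = (S − I)·e^(rT) = (90.81 − 1.6639) · e^(0.0738·8/12)
= 89.1461 · e^0.049200 = 89.1461 × 1.050430 = R$93.64

R$93.64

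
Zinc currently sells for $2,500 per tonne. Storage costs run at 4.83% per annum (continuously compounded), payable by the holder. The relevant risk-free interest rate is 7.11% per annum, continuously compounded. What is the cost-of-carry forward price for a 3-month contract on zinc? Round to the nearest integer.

$2,576 per tonne

Net carry = r + u − y = 0.0711 + 0.0483 − 0.0000 = 0.1194
F = S·e^((r+u−y)T) = 2500 · e^(0.1194 × 3/12) = 2500 · e^0.029850
= 2500 × 1.030300 = $2,576 per tonne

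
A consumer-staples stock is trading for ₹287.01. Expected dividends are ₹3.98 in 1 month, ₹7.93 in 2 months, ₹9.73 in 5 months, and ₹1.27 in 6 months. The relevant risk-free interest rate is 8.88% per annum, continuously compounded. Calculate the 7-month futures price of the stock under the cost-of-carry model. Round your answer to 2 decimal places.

₹278.72

PV(dividends) I = 3.98·e^(−0.0888·1/12) + 7.93·e^(−0.0888·2/12) + 9.73·e^(−0.0888·5/12) + 1.27·e^(−0.0888·6/12)
I = 3.9507 + 7.8135 + 9.3766 + 1.2148 = 22.3556
F = (S − I)·e^(rT) = (287.01 − 22.3556) · e^(0.0888·7/12)
= 264.6544 · e^0.051800 = 264.6544 × 1.053165 = ₹278.72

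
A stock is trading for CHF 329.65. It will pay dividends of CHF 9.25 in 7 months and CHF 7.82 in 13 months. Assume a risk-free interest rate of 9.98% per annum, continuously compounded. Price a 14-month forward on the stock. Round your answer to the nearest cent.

PV(dividends) I = 9.25·e^(−0.0998·7/12) + 7.82·e^(−0.0998·13/12)
I = 8.7269 + 7.0186 = 15.7455
F = (S − I)·e^(rT) = (329.65 − 15.7455) · e^(0.0998·14/12)
= 313.9045 · e^0.116433 = 313.9045 × 1.123482 = CHF 352.67

CHF 352.67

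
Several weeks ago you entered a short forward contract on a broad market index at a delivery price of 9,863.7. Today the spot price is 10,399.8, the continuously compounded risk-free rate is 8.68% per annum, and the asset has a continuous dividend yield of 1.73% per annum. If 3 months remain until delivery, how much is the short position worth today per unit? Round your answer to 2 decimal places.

Current fair forward for the remaining 3 months: F = S·e^((r − q)·T), (r − q) = 0.0868 − 0.0173 = 0.0695
F = 10399.8 · e^(0.0695 × 3/12) = 10399.8 × 1.01752682 = 10582.0754
Value of long forward = (F − K)·e^(−rT) = (10582.0754 − 9863.7) · e^(−0.0868·3/12)
= 718.3754 × 0.97853375 = 702.95
Short position value = −(long value) = -702.95

-702.95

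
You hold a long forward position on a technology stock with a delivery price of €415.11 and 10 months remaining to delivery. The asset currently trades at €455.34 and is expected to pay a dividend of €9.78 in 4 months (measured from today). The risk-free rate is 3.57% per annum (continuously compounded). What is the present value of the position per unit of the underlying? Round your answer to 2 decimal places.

PV(remaining dividends) I = 9.78·e^(−0.0357·4/12) = 9.6643
Current forward F = (S − I)·e^(rT) = (455.34 − 9.6643)·e^(0.0357·10/12) = 445.6757 × 1.030197 = 459.1338
Value (long) = (F − K)·e^(−rT) = (459.1338 − 415.11) × 0.970688 = 42.7334
Value = €42.73

€42.73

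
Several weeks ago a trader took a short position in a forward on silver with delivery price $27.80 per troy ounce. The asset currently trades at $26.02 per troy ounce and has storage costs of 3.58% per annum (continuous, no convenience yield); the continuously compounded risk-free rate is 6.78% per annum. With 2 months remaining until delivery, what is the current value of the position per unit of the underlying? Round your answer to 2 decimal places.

$1.31 per troy ounce

Current fair forward for the remaining 2 months: F = S·e^((r + u)·T), (r + u) = 0.0678 + 0.0358 = 0.1036
F = 26.02 · e^(0.1036 × 2/12) = 26.02 × 1.017417 = 26.4732
Value of long forward = (F − K)·e^(−rT) = (26.4732 − 27.80) · e^(−0.0678·2/12)
= -1.3268 × 0.988764 = -1.31
Short position value = −(long value) = $1.31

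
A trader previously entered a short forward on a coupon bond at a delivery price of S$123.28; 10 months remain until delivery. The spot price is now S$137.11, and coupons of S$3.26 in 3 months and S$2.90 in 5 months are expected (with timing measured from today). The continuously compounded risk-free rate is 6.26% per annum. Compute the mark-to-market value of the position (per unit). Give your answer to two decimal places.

PV(remaining coupons) I = 3.26·e^(−0.0626·3/12) + 2.90·e^(−0.0626·5/12) = 6.0347
Current forward F = (S − I)·e^(rT) = (137.11 − 6.0347)·e^(0.0626·10/12) = 131.0753 × 1.053551 = 138.0945
Value (long) = (F − K)·e^(−rT) = (138.0945 − 123.28) × 0.949171 = 14.0615
Short position value = −(long value) = -S$14.06

-S$14.06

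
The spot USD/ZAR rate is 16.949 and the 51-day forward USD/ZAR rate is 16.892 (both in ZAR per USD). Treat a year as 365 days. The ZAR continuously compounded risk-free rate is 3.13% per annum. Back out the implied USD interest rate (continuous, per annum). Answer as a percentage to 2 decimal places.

F = S·e^((r_ZAR − r_USD)T) ⇒ r_USD = r_ZAR − ln(F/S)/T
ln(16.892/16.949) = -0.003369; /(51/365) = -0.024111
r_USD = 0.0313 + 0.024111 = 0.055411
r_USD = 5.54%

5.54%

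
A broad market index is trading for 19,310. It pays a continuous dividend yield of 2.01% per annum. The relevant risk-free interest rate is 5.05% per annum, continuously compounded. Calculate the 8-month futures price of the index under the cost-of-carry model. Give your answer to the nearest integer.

19,705

F = S·e^((r − q)T) = 19310 · e^((0.0505 − 0.0201) × 8/12)
= 19310 · e^0.020267 = 19310 × 1.020474
F = 19,705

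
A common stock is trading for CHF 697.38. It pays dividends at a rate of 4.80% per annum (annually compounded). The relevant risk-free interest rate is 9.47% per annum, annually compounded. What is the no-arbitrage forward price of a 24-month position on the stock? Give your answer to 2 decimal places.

F = S · (1+r)^T / (1+q)^T
= 697.38 × 1.198368 / 1.098304 = 697.38 × 1.091108
F = CHF 760.92

CHF 760.92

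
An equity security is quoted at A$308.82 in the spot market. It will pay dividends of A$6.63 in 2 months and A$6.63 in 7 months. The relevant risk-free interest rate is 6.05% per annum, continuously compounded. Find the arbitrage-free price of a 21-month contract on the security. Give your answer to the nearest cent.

PV(dividends) I = 6.63·e^(−0.0605·2/12) + 6.63·e^(−0.0605·7/12)
I = 6.5635 + 6.4001 = 12.9636
F = (S − I)·e^(rT) = (308.82 − 12.9636) · e^(0.0605·21/12)
= 295.8564 · e^0.105875 = 295.8564 × 1.111683 = A$328.90

A$328.90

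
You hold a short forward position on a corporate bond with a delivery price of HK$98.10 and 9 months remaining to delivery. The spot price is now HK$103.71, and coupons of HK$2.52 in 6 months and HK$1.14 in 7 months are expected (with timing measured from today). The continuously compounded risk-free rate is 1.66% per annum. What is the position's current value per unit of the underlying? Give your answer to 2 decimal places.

PV(remaining coupons) I = 2.52·e^(−0.0166·6/12) + 1.14·e^(−0.0166·7/12) = 3.6282
Current forward F = (S − I)·e^(rT) = (103.71 − 3.6282)·e^(0.0166·9/12) = 100.0818 × 1.012528 = 101.3356
Value (long) = (F − K)·e^(−rT) = (101.3356 − 98.10) × 0.987627 = 3.1956
Short position value = −(long value) = -HK$3.20

-HK$3.20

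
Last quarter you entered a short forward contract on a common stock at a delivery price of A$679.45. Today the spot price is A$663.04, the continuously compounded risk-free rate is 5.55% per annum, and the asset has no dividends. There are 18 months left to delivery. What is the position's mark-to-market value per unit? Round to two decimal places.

Current fair forward for the remaining 18 months: F = S·e^(r·T), r = 0.0555
F = 663.04 · e^(0.0555 × 18/12) = 663.04 × 1.086813 = 720.6005
Value of long forward = (F − K)·e^(−rT) = (720.6005 − 679.45) · e^(−0.0555·18/12)
= 41.1505 × 0.920121 = 37.86
Short position value = −(long value) = -A$37.86

-A$37.86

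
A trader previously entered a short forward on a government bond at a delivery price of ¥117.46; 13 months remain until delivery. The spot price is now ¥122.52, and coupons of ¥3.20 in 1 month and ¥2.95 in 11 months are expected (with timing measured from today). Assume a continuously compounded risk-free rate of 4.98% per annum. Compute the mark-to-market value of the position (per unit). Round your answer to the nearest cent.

-¥5.22

PV(remaining coupons) I = 3.20·e^(−0.0498·1/12) + 2.95·e^(−0.0498·11/12) = 6.0051
Current forward F = (S − I)·e^(rT) = (122.52 − 6.0051)·e^(0.0498·13/12) = 116.5149 × 1.055432 = 122.9736
Value (long) = (F − K)·e^(−rT) = (122.9736 − 117.46) × 0.947479 = 5.2240
Short position value = −(long value) = -¥5.22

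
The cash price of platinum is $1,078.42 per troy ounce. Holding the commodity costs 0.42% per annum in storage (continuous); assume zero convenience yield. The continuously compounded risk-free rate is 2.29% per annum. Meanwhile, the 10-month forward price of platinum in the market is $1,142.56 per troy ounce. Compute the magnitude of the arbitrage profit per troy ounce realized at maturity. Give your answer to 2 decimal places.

$39.51 per troy ounce

Fair forward: F* = S·e^(carry·T), with carry = (r + u) = 0.0229 + 0.0042 = 0.0271
F* = 1078.42 · e^(0.0271 × 10/12) = 1078.42 · e^0.02258333 = 1078.42 × 1.02284026 = $1103.0514
Market $1142.56 > fair $1103.0514: forward overpriced → cash-and-carry (buy spot, short the forward).
At maturity, profit = |F_mkt − F*| = |1142.56 − 1103.0514| = $39.51 per troy ounce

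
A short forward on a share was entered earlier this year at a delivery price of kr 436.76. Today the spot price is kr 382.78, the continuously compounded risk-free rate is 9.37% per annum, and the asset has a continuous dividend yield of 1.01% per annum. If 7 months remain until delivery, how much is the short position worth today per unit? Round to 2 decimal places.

kr 33.00

Current fair forward for the remaining 7 months: F = S·e^((r − q)·T), (r − q) = 0.0937 − 0.0101 = 0.0836
F = 382.78 · e^(0.0836 × 7/12) = 382.78 × 1.049975 = 401.9094
Value of long forward = (F − K)·e^(−rT) = (401.9094 − 436.76) · e^(−0.0937·7/12)
= -34.8506 × 0.946809 = -33.00
Short position value = −(long value) = kr 33.00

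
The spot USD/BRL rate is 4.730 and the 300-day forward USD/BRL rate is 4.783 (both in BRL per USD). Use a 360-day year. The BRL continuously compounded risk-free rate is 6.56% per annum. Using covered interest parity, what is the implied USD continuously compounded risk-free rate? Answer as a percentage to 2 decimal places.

5.22%

F = S·e^((r_BRL − r_USD)T) ⇒ r_USD = r_BRL − ln(F/S)/T
ln(4.783/4.730) = 0.011143; /(300/360) = 0.013372
r_USD = 0.0656 − 0.013372 = 0.052228
r_USD = 5.22%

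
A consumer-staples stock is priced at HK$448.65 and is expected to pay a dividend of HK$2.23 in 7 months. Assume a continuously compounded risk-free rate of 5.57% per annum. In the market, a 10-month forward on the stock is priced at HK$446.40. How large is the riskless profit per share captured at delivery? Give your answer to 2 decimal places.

HK$21.30 per share

PV(dividends) I = 2.23·e^(−0.0557·7/12) = 2.1587
Fair forward F* = (S − I)·e^(rT) = (448.65 − 2.1587)·e^0.046417 = 446.4913 × 1.047511 = 467.7045
Market HK$446.40 < fair 467.7045: forward underpriced → reverse cash-and-carry (short the stock, invest proceeds at r, pay the dividends, go long the forward).
Profit at T = |F_mkt − F*| = |446.40 − 467.7045| = HK$21.30 per share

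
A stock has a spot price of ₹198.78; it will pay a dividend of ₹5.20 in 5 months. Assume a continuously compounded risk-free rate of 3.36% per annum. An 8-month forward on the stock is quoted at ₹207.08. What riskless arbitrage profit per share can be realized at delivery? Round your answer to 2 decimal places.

₹9.04 per share

PV(dividends) I = 5.20·e^(−0.0336·5/12) = 5.1277
Fair forward F* = (S − I)·e^(rT) = (198.78 − 5.1277)·e^0.022400 = 193.6523 × 1.022653 = 198.0391
Market ₹207.08 > fair 198.0391: forward overpriced → cash-and-carry (borrow at r, buy the stock and collect the dividends, short the forward).
Profit at T = |F_mkt − F*| = |207.08 − 198.0391| = ₹9.04 per share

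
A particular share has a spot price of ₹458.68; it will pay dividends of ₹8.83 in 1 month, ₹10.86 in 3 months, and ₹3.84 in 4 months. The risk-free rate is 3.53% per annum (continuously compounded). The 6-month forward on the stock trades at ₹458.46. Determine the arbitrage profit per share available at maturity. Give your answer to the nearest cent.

PV(dividends) I = 8.83·e^(−0.0353·1/12) + 10.86·e^(−0.0353·3/12) + 3.84·e^(−0.0353·4/12) = 23.3637
Fair forward F* = (S − I)·e^(rT) = (458.68 − 23.3637)·e^0.017650 = 435.3163 × 1.017807 = 443.0680
Market ₹458.46 > fair 443.0680: forward overpriced → cash-and-carry (borrow at r, buy the stock and collect the dividends, short the forward).
Profit at T = |F_mkt − F*| = |458.46 − 443.0680| = ₹15.39 per share

₹15.39 per share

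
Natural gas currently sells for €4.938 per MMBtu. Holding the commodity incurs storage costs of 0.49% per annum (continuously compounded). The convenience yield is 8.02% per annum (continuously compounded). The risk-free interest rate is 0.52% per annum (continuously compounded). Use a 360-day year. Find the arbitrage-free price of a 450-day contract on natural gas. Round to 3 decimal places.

€4.524 per MMBtu

Net carry = r + u − y = 0.0052 + 0.0049 − 0.0802 = -0.0701
F = S·e^((r+u−y)T) = 4.938 · e^(-0.0701 × 450/360) = 4.938 · e^-0.087625
= 4.938 × 0.916104 = €4.524 per MMBtu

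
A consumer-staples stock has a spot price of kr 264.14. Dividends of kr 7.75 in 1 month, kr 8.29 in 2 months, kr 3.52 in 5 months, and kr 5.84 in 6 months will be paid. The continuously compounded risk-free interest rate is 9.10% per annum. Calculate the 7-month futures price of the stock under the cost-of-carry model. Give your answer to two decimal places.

PV(dividends) I = 7.75·e^(−0.0910·1/12) + 8.29·e^(−0.0910·2/12) + 3.52·e^(−0.0910·5/12) + 5.84·e^(−0.0910·6/12)
I = 7.6915 + 8.1652 + 3.3890 + 5.5802 = 24.8259
F = (S − I)·e^(rT) = (264.14 − 24.8259) · e^(0.0910·7/12)
= 239.3141 · e^0.053083 = 239.3141 × 1.054517 = kr 252.36

kr 252.36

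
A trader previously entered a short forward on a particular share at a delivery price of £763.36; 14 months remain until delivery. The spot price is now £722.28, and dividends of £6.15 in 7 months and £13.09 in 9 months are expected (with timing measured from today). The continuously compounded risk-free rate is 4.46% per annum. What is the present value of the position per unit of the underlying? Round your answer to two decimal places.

PV(remaining dividends) I = 6.15·e^(−0.0446·7/12) + 13.09·e^(−0.0446·9/12) = 18.6514
Current forward F = (S − I)·e^(rT) = (722.28 − 18.6514)·e^(0.0446·14/12) = 703.6286 × 1.053411 = 741.2101
Value (long) = (F − K)·e^(−rT) = (741.2101 − 763.36) × 0.949297 = -21.0268
Short position value = −(long value) = £21.03

£21.03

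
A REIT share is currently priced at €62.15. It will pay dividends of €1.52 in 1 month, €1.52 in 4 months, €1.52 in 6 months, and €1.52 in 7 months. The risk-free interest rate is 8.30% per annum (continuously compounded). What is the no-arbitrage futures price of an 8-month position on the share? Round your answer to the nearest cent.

€59.46

PV(dividends) I = 1.52·e^(−0.0830·1/12) + 1.52·e^(−0.0830·4/12) + 1.52·e^(−0.0830·6/12) + 1.52·e^(−0.0830·7/12)
I = 1.5095 + 1.4785 + 1.4582 + 1.4482 = 5.8944
F = (S − I)·e^(rT) = (62.15 − 5.8944) · e^(0.0830·8/12)
= 56.2556 · e^0.055333 = 56.2556 × 1.056893 = €59.46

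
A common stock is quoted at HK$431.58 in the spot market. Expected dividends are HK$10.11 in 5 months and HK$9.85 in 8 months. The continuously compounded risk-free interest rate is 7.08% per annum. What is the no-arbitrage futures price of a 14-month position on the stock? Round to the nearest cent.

PV(dividends) I = 10.11·e^(−0.0708·5/12) + 9.85·e^(−0.0708·8/12)
I = 9.8161 + 9.3959 = 19.2120
F = (S − I)·e^(rT) = (431.58 − 19.2120) · e^(0.0708·14/12)
= 412.3680 · e^0.082600 = 412.3680 × 1.086107 = HK$447.88

HK$447.88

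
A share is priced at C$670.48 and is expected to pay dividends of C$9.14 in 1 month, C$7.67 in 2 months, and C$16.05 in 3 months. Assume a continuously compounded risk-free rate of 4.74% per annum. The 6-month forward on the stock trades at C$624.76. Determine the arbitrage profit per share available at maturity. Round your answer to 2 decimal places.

C$28.44 per share

PV(dividends) I = 9.14·e^(−0.0474·1/12) + 7.67·e^(−0.0474·2/12) + 16.05·e^(−0.0474·3/12) = 32.5745
Fair forward F* = (S − I)·e^(rT) = (670.48 − 32.5745)·e^0.023700 = 637.9055 × 1.023983 = 653.2044
Market C$624.76 < fair 653.2044: forward underpriced → reverse cash-and-carry (short the stock, invest proceeds at r, pay the dividends, go long the forward).
Profit at T = |F_mkt − F*| = |624.76 − 653.2044| = C$28.44 per share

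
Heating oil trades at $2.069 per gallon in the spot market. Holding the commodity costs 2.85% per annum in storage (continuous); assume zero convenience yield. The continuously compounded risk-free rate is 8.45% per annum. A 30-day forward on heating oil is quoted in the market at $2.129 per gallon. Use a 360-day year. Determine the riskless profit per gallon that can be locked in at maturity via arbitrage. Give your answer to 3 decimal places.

Fair forward: F* = S·e^(carry·T), with carry = (r + u) = 0.0845 + 0.0285 = 0.1130
F* = 2.069 · e^(0.1130 × 30/360) = 2.069 · e^0.009417 = 2.069 × 1.009461 = $2.0886
Market $2.129 > fair $2.0886: forward overpriced → cash-and-carry (buy spot, short the forward).
At maturity, profit = |F_mkt − F*| = |2.129 − 2.0886| = $0.040 per gallon

$0.040 per gallon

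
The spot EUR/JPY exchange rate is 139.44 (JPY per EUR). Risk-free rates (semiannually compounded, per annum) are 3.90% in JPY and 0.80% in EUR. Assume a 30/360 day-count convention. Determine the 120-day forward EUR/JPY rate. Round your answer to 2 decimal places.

By covered interest parity, F = S · (1+r_JPY/2)^(2T) / (1+r_EUR/2)^(2T)
= 139.44 × 1.012958 / 1.002665 = 139.44 × 1.010266
F = 140.87 JPY per EUR

140.87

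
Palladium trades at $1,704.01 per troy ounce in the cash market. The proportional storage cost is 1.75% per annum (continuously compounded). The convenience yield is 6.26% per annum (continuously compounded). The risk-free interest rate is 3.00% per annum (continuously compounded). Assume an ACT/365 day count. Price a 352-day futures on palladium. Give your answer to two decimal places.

$1,679.38 per troy ounce

Net carry = r + u − y = 0.0300 + 0.0175 − 0.0626 = -0.0151
F = S·e^((r+u−y)T) = 1704.01 · e^(-0.0151 × 352/365) = 1704.01 · e^-0.01456219
= 1704.01 × 0.98554333 = $1,679.38 per troy ounce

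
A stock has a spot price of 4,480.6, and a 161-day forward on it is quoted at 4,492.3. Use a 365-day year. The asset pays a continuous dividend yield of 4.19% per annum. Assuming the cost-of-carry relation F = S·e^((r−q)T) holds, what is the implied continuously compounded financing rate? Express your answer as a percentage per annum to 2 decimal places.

4.78%

From F = S·e^((r−q)T): (r − q) = ln(F/S)/T
ln(4492.3/4480.6) = ln(1.002611) = 0.002608
(r − q) = 0.002608 / (161/365) = 0.005913
r = ln(F/S)/T + q = 0.005913 + 0.0419 = 0.047813
r = 4.78%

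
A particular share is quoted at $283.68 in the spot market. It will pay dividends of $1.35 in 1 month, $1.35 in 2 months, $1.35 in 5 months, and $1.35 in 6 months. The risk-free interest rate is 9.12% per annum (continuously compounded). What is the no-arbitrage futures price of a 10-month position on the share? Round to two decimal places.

$300.41

PV(dividends) I = 1.35·e^(−0.0912·1/12) + 1.35·e^(−0.0912·2/12) + 1.35·e^(−0.0912·5/12) + 1.35·e^(−0.0912·6/12)
I = 1.3398 + 1.3296 + 1.2997 + 1.2898 = 5.2589
F = (S − I)·e^(rT) = (283.68 − 5.2589) · e^(0.0912·10/12)
= 278.4211 · e^0.076000 = 278.4211 × 1.078963 = $300.41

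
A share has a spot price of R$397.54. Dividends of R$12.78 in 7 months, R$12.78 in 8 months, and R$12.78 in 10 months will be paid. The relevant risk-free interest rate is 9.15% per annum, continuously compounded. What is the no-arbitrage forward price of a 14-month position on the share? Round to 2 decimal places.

R$402.29

PV(dividends) I = 12.78·e^(−0.0915·7/12) + 12.78·e^(−0.0915·8/12) + 12.78·e^(−0.0915·10/12)
I = 12.1158 + 12.0237 + 11.8418 = 35.9813
F = (S − I)·e^(rT) = (397.54 − 35.9813) · e^(0.0915·14/12)
= 361.5587 · e^0.106750 = 361.5587 × 1.112656 = R$402.29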